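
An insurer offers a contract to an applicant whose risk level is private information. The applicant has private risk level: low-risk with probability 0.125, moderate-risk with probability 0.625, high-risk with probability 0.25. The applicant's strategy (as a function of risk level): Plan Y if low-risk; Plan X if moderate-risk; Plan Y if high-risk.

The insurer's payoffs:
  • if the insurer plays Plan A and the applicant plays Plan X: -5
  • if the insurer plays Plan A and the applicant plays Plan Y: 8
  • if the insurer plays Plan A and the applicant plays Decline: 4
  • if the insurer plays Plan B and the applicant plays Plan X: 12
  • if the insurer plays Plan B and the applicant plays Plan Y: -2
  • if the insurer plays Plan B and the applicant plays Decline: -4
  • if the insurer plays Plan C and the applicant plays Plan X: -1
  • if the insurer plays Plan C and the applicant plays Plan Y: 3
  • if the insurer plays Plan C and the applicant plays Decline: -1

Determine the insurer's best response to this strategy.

Plan B

Compute the insurer's expected payoff for each action, taking the expectation over the applicant's type.
E[Plan A] = 0.125·(8) + 0.625·(-5) + 0.25·(8) = -0.125
E[Plan B] = 0.125·(-2) + 0.625·(12) + 0.25·(-2) = 6.75
E[Plan C] = 0.125·(3) + 0.625·(-1) + 0.25·(3) = 0.5
Best response: Plan B (6.75 is the largest).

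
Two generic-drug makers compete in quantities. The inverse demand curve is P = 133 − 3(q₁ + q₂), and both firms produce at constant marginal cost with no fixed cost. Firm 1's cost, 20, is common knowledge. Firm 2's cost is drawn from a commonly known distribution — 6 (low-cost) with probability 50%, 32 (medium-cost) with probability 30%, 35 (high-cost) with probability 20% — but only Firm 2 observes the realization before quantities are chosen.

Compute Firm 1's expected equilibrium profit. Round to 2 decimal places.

Type-c best response for Firm 2: q₂(c) = (133 − c)/6 − q₁/2.
Firm 1 maximizes expected profit; its first-order condition is 133 − 6q₁ − 3E[q₂] − 20 = 0.
Substituting E[q₂] and solving: E[c₂] = 19.6, so q₁ = (133 − 2·20 + 19.6)/9 = 12.5111.
E[P] = 133 − 3·(q₁ + E[q₂]) = 57.5333; Firm 1's expected profit = (E[P] − 20)·q₁ = (57.5333 − 20)·12.5111 = 469.584.

469.58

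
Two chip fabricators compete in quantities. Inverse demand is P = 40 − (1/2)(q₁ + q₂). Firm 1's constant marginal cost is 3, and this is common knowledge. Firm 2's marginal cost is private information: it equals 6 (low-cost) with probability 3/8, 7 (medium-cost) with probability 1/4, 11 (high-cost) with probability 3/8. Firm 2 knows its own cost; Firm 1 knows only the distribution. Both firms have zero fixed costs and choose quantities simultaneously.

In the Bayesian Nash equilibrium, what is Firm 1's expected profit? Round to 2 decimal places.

394.34

Each type of Firm 2 best-responds to q₁; Firm 1 best-responds to the expected q₂ over Firm 2's types.
Firm 2 with cost c maximizes (40 − (1/2)(q₁+q₂) − c)·q₂, giving q₂(c) = (40 − c − (1/2)q₁).
E[c₂] = 3/8·6 + 1/4·7 + 3/8·11 = 8.125
Firm 1's FOC against E[q₂] yields q₁ = (40 − 2·3 + E[c₂])/(3/2) = (40 − 6 + 8.125)/(3/2) = 28.0833.
E[P] = 40 − (1/2)·(q₁ + E[q₂]) = 17.0417; Firm 1's expected profit = (E[P] − 3)·q₁ = (17.0417 − 3)·28.0833 = 394.337.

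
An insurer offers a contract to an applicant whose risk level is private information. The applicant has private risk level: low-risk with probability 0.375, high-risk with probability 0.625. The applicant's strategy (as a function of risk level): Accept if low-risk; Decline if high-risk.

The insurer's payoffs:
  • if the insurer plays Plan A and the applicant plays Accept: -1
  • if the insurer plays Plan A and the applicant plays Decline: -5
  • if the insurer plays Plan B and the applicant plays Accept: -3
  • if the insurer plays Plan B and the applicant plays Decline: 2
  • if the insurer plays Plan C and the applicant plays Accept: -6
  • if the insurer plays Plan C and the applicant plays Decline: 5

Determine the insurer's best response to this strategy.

Compute the insurer's expected payoff for each action, taking the expectation over the applicant's type.
E[Plan A] = 0.375·(-1) + 0.625·(-5) = -3.5
E[Plan B] = 0.375·(-3) + 0.625·(2) = 0.125
E[Plan C] = 0.375·(-6) + 0.625·(5) = 0.875
Best response: Plan C (0.875 is the largest).

Plan C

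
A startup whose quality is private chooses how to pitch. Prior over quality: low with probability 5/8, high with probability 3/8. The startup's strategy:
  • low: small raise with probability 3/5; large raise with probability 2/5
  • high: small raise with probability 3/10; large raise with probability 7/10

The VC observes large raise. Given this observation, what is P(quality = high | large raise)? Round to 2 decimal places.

Apply Bayes' rule using the sender's strategy as the likelihood.
P(large raise) = (5/8)·(2/5) + (3/8)·(7/10) = 41/80
P(high | large raise) = ((3/8)·(7/10)) / (41/80) = (21/80) / (41/80) = 21/41

0.51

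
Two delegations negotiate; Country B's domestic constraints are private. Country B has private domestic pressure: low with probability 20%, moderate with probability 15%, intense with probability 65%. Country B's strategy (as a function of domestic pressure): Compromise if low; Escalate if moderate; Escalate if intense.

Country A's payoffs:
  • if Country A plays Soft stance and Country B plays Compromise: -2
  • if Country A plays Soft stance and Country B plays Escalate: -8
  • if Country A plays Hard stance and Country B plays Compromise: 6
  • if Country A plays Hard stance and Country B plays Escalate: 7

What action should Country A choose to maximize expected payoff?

Hard stance

E[Soft stance] = 0.2·(-2) + 0.15·(-8) + 0.65·(-8) = -6.8
E[Hard stance] = 0.2·(6) + 0.15·(7) + 0.65·(7) = 6.8
Best response: Hard stance (6.8 is the largest).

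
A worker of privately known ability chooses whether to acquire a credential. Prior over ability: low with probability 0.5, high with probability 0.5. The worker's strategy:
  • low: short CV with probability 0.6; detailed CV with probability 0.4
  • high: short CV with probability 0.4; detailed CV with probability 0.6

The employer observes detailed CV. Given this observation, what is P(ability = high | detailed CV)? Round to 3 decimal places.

0.600

P(detailed CV) = 0.5·0.4 + 0.5·0.6 = 0.5
P(high | detailed CV) = (0.5·0.6) / 0.5 = 0.3 / 0.5 = 0.6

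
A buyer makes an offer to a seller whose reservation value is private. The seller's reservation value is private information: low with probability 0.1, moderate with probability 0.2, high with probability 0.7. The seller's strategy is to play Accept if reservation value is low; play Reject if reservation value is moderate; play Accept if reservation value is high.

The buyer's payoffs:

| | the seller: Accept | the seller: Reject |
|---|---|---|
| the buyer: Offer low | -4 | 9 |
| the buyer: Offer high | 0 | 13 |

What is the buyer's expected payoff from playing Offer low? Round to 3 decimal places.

E[Offer low] = 0.1·(-4) + 0.2·9 + 0.7·(-4) = (-0.4) + 1.8 + (-2.8) = -1.4

-1.400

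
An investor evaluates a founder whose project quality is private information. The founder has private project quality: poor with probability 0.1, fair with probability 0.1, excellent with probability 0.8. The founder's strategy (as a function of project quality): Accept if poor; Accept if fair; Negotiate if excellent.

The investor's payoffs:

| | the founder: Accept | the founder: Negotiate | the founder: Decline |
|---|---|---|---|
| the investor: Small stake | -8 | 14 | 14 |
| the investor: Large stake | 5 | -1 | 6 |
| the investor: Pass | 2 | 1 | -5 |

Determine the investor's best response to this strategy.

Small stake

E[Small stake] = 0.1·(-8) + 0.1·(-8) + 0.8·(14) = 9.6
E[Large stake] = 0.1·(5) + 0.1·(5) + 0.8·(-1) = 0.2
E[Pass] = 0.1·(2) + 0.1·(2) + 0.8·(1) = 1.2
Best response: Small stake (9.6 is the largest).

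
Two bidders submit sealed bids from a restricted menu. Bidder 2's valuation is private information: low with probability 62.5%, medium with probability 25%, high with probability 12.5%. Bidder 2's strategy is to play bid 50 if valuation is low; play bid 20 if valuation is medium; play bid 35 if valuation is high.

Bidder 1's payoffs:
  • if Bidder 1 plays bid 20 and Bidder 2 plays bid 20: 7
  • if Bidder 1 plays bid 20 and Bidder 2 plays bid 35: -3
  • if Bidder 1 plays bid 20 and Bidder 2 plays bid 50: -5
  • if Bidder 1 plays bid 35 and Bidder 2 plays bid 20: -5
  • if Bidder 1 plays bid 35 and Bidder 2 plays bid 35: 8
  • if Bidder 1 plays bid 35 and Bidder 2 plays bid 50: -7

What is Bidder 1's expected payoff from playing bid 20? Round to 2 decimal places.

-1.75

Take the expectation over Bidder 2's valuation, weighting each type's action by its prior probability.
E[bid 20] = 0.625·(-5) + 0.25·7 + 0.125·(-3) = (-3.125) + 1.75 + (-0.375) = -1.75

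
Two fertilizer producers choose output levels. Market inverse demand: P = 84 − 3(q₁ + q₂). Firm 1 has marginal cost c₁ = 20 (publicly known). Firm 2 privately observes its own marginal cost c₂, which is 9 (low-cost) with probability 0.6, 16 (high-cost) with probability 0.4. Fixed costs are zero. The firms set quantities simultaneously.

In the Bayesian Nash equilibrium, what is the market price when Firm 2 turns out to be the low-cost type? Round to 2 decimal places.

Firm 2 with cost c maximizes (84 − 3(q₁+q₂) − c)·q₂, giving q₂(c) = (84 − c − 3q₁)/6.
E[c₂] = 0.6·9 + 0.4·16 = 11.8
Firm 1's FOC against E[q₂] yields q₁ = (84 − 2·20 + E[c₂])/9 = (84 − 40 + 11.8)/9 = 6.2.
q₂(low-cost) = 9.4, so P = 84 − 3·(6.2 + 9.4) = 37.2.

37.20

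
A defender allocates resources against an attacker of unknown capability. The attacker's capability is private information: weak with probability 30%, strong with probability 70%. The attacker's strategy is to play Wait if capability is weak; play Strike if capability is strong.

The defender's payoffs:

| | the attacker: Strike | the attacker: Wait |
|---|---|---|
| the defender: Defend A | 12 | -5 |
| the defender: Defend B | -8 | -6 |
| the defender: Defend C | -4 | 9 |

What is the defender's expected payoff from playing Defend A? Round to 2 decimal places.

E[Defend A] = 0.3·(-5) + 0.7·12 = (-1.5) + 8.4 = 6.9

6.90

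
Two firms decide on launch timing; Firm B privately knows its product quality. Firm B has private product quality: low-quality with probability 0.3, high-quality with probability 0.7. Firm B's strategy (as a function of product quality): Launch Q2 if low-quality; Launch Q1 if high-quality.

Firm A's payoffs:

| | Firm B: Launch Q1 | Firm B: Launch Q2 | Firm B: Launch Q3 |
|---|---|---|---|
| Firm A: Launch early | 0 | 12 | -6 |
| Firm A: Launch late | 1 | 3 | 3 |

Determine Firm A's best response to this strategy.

Launch early

E[Launch early] = 0.3·(12) + 0.7·(0) = 3.6
E[Launch late] = 0.3·(3) + 0.7·(1) = 1.6
Best response: Launch early (3.6 is the largest).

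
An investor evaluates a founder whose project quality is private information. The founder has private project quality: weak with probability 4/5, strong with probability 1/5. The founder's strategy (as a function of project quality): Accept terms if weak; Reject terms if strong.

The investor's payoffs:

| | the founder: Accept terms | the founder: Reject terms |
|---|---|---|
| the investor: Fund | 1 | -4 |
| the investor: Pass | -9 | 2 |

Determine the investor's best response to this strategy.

Fund

Compute the investor's expected payoff for each action, taking the expectation over the founder's type.
E[Fund] = 4/5·(1) + 1/5·(-4) = 0
E[Pass] = 4/5·(-9) + 1/5·(2) = -34/5
Best response: Fund (0 is the largest).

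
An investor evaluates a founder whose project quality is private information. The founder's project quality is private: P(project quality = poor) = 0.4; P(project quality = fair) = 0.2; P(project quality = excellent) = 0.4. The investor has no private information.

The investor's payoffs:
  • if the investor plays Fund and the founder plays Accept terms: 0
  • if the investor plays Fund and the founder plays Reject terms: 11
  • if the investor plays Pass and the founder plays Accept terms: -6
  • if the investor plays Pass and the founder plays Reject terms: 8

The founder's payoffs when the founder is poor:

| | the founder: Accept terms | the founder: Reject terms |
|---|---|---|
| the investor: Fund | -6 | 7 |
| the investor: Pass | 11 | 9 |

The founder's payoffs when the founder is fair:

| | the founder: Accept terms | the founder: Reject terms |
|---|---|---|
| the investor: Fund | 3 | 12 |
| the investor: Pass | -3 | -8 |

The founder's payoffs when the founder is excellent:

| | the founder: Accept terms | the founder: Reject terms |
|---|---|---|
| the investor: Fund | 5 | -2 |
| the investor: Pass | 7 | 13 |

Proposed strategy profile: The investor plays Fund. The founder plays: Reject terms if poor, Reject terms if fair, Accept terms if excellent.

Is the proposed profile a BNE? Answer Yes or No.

Yes

The investor plays Fund: E[Fund] = 0.4·(11) + 0.2·(11) + 0.4·(0) = 6.6; E[Pass] = 2.4. Best-responding. ✓
The founder (project quality poor), facing Fund: Accept terms gives -6, Reject terms gives 7. Proposed Reject terms is best. ✓
The founder (project quality fair), facing Fund: Accept terms gives 3, Reject terms gives 12. Proposed Reject terms is best. ✓
The founder (project quality excellent), facing Fund: Accept terms gives 5, Reject terms gives -2. Proposed Accept terms is best. ✓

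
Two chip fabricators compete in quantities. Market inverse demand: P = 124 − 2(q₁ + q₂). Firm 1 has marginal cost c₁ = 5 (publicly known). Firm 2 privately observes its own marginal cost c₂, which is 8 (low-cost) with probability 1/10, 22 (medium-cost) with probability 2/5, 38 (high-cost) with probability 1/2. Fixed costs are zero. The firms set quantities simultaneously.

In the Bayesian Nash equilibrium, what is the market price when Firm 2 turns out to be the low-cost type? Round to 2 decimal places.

42.23

Firm 2 with cost c maximizes (124 − 2(q₁+q₂) − c)·q₂, giving q₂(c) = (124 − c − 2q₁)/4.
E[c₂] = 1/10·8 + 2/5·22 + 1/2·38 = 28.6
Firm 1's FOC against E[q₂] yields q₁ = (124 − 2·5 + E[c₂])/6 = (124 − 10 + 28.6)/6 = 23.7667.
q₂(low-cost) = 17.1167, so P = 124 − 2·(23.7667 + 17.1167) = 42.2333.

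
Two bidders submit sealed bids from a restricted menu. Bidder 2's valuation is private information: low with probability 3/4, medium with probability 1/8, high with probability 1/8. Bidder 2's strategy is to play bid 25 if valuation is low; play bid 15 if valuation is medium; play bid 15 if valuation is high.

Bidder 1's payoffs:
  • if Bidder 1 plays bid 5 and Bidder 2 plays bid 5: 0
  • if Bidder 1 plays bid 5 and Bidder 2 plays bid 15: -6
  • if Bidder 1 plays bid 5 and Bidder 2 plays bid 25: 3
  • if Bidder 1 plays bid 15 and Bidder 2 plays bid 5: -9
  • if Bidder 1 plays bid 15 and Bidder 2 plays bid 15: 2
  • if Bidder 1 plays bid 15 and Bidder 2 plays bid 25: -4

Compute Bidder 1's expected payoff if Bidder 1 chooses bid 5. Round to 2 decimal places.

0.75

E[bid 5] = 3/4·3 + 1/8·(-6) + 1/8·(-6) = 9/4 + (-3/4) + (-3/4) = 3/4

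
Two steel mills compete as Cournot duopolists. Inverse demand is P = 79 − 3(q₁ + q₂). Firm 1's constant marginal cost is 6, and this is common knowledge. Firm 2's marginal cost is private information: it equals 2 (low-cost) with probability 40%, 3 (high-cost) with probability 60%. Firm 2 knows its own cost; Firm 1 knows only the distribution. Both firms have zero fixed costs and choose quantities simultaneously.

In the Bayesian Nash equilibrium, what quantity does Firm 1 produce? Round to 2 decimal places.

Firm 2 with cost c maximizes (79 − 3(q₁+q₂) − c)·q₂, giving q₂(c) = (79 − c − 3q₁)/6.
E[c₂] = 0.4·2 + 0.6·3 = 2.6
Firm 1's FOC against E[q₂] yields q₁ = (79 − 2·6 + E[c₂])/9 = (79 − 12 + 2.6)/9 = 7.73333.

7.73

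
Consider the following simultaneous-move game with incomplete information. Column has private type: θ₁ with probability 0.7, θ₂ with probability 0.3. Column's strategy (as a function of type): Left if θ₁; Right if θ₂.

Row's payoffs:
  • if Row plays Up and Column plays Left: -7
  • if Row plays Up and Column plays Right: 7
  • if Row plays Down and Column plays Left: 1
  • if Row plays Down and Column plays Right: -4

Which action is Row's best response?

Compute Row's expected payoff for each action, taking the expectation over Column's type.
E[Up] = 0.7·(-7) + 0.3·(7) = -2.8
E[Down] = 0.7·(1) + 0.3·(-4) = -0.5
Best response: Down (-0.5 is the largest).

Down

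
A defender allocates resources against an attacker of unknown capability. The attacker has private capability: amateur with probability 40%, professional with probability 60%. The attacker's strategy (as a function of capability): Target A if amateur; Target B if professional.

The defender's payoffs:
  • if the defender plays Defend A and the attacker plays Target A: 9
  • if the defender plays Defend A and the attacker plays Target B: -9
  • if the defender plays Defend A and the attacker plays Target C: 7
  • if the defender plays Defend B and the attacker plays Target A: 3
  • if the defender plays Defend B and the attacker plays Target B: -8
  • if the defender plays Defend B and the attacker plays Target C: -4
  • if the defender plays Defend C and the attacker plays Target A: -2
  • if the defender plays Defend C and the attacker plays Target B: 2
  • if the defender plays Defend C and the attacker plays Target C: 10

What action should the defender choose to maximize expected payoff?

Compute the defender's expected payoff for each action, taking the expectation over the attacker's type.
E[Defend A] = 0.4·(9) + 0.6·(-9) = -1.8
E[Defend B] = 0.4·(3) + 0.6·(-8) = -3.6
E[Defend C] = 0.4·(-2) + 0.6·(2) = 0.4
Best response: Defend C (0.4 is the largest).

Defend C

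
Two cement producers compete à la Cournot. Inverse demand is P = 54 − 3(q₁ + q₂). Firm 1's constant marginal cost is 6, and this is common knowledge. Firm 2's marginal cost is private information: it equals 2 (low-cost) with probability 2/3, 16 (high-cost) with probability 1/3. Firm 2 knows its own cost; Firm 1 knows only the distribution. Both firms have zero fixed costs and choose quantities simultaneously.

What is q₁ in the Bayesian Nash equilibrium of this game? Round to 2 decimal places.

5.41

Type-c best response for Firm 2: q₂(c) = (54 − c)/6 − q₁/2.
Firm 1 maximizes expected profit; its first-order condition is 54 − 6q₁ − 3E[q₂] − 6 = 0.
Substituting E[q₂] and solving: E[c₂] = 6.66667, so q₁ = (54 − 2·6 + 6.66667)/9 = 5.40741.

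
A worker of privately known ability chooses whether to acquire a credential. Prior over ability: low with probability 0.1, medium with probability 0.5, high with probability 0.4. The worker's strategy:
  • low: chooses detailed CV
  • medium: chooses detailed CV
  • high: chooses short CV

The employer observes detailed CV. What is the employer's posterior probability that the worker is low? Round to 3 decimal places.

0.167

P(detailed CV) = 0.1·1 + 0.5·1 + 0.4·0 = 0.6
P(low | detailed CV) = (0.1·1) / 0.6 = 0.1 / 0.6 = 0.166667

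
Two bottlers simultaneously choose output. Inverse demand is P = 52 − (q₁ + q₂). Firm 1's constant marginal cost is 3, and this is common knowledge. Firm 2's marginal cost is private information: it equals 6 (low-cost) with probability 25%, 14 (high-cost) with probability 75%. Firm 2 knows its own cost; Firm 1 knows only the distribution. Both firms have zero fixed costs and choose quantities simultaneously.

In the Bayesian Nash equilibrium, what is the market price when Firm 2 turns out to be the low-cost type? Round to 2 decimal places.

19.33

Firm 2 with cost c maximizes (52 − (q₁+q₂) − c)·q₂, giving q₂(c) = (52 − c − q₁)/2.
E[c₂] = 0.25·6 + 0.75·14 = 12
Firm 1's FOC against E[q₂] yields q₁ = (52 − 2·3 + E[c₂])/3 = (52 − 6 + 12)/3 = 19.3333.
q₂(low-cost) = 13.3333, so P = 52 − (19.3333 + 13.3333) = 19.3333.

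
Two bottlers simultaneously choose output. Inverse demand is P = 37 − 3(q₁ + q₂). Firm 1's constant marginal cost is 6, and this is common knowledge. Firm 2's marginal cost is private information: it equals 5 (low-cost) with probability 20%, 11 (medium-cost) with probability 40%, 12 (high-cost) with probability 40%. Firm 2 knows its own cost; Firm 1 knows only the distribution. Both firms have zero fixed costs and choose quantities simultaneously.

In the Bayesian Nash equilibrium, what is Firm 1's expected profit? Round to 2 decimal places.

45.89

Firm 2 with cost c maximizes (37 − 3(q₁+q₂) − c)·q₂, giving q₂(c) = (37 − c − 3q₁)/6.
E[c₂] = 0.2·5 + 0.4·11 + 0.4·12 = 10.2
Firm 1's FOC against E[q₂] yields q₁ = (37 − 2·6 + E[c₂])/9 = (37 − 12 + 10.2)/9 = 3.91111.
E[P] = 37 − 3·(q₁ + E[q₂]) = 17.7333; Firm 1's expected profit = (E[P] − 6)·q₁ = (17.7333 − 6)·3.91111 = 45.8904.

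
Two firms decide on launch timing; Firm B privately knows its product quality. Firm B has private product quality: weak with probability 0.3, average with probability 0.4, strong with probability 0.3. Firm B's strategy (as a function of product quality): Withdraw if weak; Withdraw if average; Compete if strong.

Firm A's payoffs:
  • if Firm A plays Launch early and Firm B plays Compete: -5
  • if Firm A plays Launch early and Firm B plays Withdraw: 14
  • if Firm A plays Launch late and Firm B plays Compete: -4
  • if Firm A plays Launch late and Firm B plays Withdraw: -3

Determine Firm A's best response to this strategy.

E[Launch early] = 0.3·(14) + 0.4·(14) + 0.3·(-5) = 8.3
E[Launch late] = 0.3·(-3) + 0.4·(-3) + 0.3·(-4) = -3.3
Best response: Launch early (8.3 is the largest).

Launch early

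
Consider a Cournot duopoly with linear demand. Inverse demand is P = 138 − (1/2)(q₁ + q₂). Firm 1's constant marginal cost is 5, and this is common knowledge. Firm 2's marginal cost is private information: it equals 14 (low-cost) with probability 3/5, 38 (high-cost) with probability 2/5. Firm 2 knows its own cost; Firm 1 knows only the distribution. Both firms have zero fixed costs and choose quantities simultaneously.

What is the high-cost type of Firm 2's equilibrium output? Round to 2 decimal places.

49.47

Type-c best response for Firm 2: q₂(c) = (138 − c) − q₁/2.
Firm 1 maximizes expected profit; its first-order condition is 138 − q₁ − (1/2)E[q₂] − 5 = 0.
Substituting E[q₂] and solving: E[c₂] = 23.6, so q₁ = (138 − 2·5 + 23.6)/(3/2) = 101.067.
q₂(high-cost) = (138 − 38 − (1/2)·101.067) = 49.4667.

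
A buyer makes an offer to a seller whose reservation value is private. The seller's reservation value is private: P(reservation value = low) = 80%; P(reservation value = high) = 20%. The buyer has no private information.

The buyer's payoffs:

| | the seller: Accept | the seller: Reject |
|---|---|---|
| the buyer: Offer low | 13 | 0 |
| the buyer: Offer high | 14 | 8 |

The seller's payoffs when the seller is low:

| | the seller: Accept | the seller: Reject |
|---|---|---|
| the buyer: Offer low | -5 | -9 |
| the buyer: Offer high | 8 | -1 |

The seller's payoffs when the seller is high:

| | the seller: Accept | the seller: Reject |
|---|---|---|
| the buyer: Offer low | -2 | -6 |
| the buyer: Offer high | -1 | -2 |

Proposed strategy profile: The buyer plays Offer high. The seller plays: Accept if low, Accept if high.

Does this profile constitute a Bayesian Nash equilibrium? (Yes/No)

Yes

The buyer plays Offer high: E[Offer high] = 0.8·(14) + 0.2·(14) = 14; E[Offer low] = 13. Best-responding. ✓
The seller (reservation value low), facing Offer high: Accept gives 8, Reject gives -1. Proposed Accept is best. ✓
The seller (reservation value high), facing Offer high: Accept gives -1, Reject gives -2. Proposed Accept is best. ✓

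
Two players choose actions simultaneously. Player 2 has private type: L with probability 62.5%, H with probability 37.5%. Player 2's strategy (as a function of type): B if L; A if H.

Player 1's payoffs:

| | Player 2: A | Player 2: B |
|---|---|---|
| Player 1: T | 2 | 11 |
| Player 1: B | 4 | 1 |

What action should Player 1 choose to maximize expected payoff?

T

E[T] = 0.625·(11) + 0.375·(2) = 7.625
E[B] = 0.625·(1) + 0.375·(4) = 2.125
Best response: T (7.625 is the largest).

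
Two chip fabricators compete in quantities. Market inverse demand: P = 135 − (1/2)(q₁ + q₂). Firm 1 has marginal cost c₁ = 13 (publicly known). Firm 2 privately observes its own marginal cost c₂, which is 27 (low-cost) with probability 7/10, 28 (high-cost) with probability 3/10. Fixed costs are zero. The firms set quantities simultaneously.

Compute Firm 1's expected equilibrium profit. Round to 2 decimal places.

Each type of Firm 2 best-responds to q₁; Firm 1 best-responds to the expected q₂ over Firm 2's types.
Firm 2 with cost c maximizes (135 − (1/2)(q₁+q₂) − c)·q₂, giving q₂(c) = (135 − c − (1/2)q₁).
E[c₂] = 7/10·27 + 3/10·28 = 27.3
Firm 1's FOC against E[q₂] yields q₁ = (135 − 2·13 + E[c₂])/(3/2) = (135 − 26 + 27.3)/(3/2) = 90.8667.
E[P] = 135 − (1/2)·(q₁ + E[q₂]) = 58.4333; Firm 1's expected profit = (E[P] − 13)·q₁ = (58.4333 − 13)·90.8667 = 4128.38.

4128.38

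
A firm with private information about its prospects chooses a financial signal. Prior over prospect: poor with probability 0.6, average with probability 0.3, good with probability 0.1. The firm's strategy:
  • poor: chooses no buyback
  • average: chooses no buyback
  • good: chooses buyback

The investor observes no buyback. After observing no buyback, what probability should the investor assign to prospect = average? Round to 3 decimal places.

P(no buyback) = 0.6·1 + 0.3·1 + 0.1·0 = 0.9
P(average | no buyback) = (0.3·1) / 0.9 = 0.3 / 0.9 = 0.333333

0.333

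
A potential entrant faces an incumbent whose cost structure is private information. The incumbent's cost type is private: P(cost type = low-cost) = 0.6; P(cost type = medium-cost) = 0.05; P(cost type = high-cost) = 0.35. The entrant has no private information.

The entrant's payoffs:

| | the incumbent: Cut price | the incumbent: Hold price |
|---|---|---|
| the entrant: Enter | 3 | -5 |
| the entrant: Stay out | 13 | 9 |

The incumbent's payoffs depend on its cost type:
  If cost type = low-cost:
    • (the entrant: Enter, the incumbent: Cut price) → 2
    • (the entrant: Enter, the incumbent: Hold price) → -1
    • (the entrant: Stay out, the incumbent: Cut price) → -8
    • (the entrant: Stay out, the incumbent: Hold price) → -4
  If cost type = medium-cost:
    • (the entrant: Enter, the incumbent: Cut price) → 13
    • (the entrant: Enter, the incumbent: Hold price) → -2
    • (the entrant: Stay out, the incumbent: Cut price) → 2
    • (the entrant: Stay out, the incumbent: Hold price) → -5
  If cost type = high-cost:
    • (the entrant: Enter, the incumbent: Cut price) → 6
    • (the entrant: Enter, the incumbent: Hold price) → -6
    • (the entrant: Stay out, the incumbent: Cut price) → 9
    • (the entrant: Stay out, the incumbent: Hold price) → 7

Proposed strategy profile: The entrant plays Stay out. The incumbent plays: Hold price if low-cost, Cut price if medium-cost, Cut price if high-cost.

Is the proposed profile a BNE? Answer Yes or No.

Yes

The entrant plays Stay out: E[Stay out] = 0.6·(9) + 0.05·(13) + 0.35·(13) = 10.6; E[Enter] = -1.8. Best-responding. ✓
The incumbent (cost type low-cost), facing Stay out: Cut price gives -8, Hold price gives -4. Proposed Hold price is best. ✓
The incumbent (cost type medium-cost), facing Stay out: Cut price gives 2, Hold price gives -5. Proposed Cut price is best. ✓
The incumbent (cost type high-cost), facing Stay out: Cut price gives 9, Hold price gives 7. Proposed Cut price is best. ✓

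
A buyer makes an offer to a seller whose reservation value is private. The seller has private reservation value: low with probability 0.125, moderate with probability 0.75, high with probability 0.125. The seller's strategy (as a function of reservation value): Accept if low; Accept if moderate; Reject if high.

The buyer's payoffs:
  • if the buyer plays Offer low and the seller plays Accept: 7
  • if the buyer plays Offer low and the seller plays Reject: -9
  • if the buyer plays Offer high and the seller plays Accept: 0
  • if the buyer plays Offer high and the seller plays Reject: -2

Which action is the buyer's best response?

Offer low

Compute the buyer's expected payoff for each action, taking the expectation over the seller's type.
E[Offer low] = 0.125·(7) + 0.75·(7) + 0.125·(-9) = 5
E[Offer high] = 0.125·(0) + 0.75·(0) + 0.125·(-2) = -0.25
Best response: Offer low (5 is the largest).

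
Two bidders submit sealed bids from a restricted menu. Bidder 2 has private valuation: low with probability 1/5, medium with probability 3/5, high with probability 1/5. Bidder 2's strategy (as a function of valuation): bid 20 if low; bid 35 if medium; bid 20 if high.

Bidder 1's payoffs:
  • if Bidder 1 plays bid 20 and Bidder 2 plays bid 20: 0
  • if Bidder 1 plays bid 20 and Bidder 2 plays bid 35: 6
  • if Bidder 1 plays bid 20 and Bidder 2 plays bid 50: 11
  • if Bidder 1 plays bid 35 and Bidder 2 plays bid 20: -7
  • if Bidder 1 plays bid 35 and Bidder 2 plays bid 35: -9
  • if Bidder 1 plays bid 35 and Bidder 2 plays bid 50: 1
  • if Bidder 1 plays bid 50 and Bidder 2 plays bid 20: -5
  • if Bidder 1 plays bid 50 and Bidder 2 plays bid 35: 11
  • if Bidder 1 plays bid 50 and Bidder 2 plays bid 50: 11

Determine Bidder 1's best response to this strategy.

E[bid 20] = 1/5·(0) + 3/5·(6) + 1/5·(0) = 18/5
E[bid 35] = 1/5·(-7) + 3/5·(-9) + 1/5·(-7) = -41/5
E[bid 50] = 1/5·(-5) + 3/5·(11) + 1/5·(-5) = 23/5
Best response: bid 50 (23/5 is the largest).

bid 50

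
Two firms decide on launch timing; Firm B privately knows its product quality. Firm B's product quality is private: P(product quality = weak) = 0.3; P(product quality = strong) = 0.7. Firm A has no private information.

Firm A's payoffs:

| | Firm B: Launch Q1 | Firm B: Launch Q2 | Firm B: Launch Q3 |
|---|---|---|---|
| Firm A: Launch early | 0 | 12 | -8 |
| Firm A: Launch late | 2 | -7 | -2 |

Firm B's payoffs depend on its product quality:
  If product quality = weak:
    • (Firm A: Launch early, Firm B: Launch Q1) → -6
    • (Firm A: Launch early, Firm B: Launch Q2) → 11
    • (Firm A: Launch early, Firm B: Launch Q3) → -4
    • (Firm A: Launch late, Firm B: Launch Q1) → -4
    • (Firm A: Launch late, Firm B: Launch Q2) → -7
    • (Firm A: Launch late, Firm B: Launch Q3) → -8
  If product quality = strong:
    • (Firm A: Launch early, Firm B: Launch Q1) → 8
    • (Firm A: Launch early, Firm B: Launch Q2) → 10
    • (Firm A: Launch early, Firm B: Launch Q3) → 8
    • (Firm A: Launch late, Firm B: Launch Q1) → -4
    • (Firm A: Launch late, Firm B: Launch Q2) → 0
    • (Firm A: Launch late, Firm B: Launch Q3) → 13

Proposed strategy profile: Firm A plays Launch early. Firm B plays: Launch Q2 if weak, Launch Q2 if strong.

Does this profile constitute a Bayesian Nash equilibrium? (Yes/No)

Yes

Firm A plays Launch early: E[Launch early] = 0.3·(12) + 0.7·(12) = 12; E[Launch late] = -7. Best-responding. ✓
Firm B (product quality weak), facing Launch early: Launch Q1 gives -6, Launch Q2 gives 11, Launch Q3 gives -4. Proposed Launch Q2 is best. ✓
Firm B (product quality strong), facing Launch early: Launch Q1 gives 8, Launch Q2 gives 10, Launch Q3 gives 8. Proposed Launch Q2 is best. ✓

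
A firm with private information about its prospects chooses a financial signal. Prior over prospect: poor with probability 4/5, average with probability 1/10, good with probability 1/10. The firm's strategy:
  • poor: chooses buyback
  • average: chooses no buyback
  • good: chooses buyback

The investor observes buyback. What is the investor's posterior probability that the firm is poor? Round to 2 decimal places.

0.89

P(buyback) = (4/5)·1 + (1/10)·0 + (1/10)·1 = 9/10
P(poor | buyback) = ((4/5)·1) / (9/10) = (4/5) / (9/10) = 8/9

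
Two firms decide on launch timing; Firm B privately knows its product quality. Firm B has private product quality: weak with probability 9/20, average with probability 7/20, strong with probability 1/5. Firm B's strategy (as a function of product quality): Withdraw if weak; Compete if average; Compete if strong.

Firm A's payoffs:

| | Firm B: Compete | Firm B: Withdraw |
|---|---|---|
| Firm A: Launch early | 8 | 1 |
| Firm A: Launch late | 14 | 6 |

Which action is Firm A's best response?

E[Launch early] = 9/20·(1) + 7/20·(8) + 1/5·(8) = 97/20
E[Launch late] = 9/20·(6) + 7/20·(14) + 1/5·(14) = 52/5
Best response: Launch late (52/5 is the largest).

Launch late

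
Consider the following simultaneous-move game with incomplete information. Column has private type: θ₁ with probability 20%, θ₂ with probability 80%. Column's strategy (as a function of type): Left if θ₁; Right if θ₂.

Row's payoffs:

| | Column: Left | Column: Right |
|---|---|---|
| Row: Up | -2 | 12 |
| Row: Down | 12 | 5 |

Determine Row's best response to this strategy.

Compute Row's expected payoff for each action, taking the expectation over Column's type.
E[Up] = 0.2·(-2) + 0.8·(12) = 9.2
E[Down] = 0.2·(12) + 0.8·(5) = 6.4
Best response: Up (9.2 is the largest).

Up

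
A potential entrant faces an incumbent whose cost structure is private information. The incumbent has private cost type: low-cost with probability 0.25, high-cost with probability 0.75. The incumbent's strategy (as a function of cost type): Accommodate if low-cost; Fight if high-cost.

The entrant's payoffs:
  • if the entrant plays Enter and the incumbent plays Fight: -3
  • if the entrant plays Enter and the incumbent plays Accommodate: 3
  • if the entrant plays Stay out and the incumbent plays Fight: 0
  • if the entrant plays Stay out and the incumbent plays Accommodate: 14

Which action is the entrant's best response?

Stay out

Compute the entrant's expected payoff for each action, taking the expectation over the incumbent's type.
E[Enter] = 0.25·(3) + 0.75·(-3) = -1.5
E[Stay out] = 0.25·(14) + 0.75·(0) = 3.5
Best response: Stay out (3.5 is the largest).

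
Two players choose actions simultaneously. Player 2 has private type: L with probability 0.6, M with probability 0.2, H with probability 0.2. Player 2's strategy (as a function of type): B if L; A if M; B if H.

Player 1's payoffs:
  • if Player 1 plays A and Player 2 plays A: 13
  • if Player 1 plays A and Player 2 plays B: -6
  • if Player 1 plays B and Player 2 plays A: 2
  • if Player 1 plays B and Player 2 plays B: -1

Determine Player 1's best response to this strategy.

E[A] = 0.6·(-6) + 0.2·(13) + 0.2·(-6) = -2.2
E[B] = 0.6·(-1) + 0.2·(2) + 0.2·(-1) = -0.4
Best response: B (-0.4 is the largest).

B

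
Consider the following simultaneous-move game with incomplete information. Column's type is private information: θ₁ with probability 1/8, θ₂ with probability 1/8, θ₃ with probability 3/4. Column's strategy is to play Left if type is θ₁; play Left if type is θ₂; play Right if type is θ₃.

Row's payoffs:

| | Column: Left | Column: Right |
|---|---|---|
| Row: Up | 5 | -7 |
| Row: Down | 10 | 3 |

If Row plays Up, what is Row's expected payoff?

-4

E[Up] = 1/8·5 + 1/8·5 + 3/4·(-7) = 5/8 + 5/8 + (-21/4) = -4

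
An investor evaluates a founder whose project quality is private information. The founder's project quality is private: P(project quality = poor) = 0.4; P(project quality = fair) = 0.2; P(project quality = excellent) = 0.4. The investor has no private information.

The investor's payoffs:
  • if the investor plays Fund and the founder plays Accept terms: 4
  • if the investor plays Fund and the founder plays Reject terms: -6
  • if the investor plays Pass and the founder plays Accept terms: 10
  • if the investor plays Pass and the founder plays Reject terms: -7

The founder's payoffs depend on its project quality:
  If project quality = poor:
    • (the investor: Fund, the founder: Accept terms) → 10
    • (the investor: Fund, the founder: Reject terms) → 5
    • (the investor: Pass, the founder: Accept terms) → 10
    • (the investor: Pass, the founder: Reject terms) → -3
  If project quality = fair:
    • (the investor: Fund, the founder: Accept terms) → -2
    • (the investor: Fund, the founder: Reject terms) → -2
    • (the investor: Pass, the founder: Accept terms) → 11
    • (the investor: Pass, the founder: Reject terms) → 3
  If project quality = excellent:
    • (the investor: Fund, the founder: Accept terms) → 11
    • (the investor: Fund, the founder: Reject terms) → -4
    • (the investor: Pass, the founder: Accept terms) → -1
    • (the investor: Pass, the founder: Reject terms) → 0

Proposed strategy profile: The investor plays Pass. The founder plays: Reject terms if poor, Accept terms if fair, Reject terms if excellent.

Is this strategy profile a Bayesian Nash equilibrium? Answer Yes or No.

The investor plays Pass: E[Pass] = 0.4·(-7) + 0.2·(10) + 0.4·(-7) = -3.6; E[Fund] = -4. Best-responding. ✓
The founder (project quality poor), facing Pass: Accept terms gives 10, Reject terms gives -3. Proposed Reject terms is not best — profitable deviation exists. ✗
The founder (project quality fair), facing Pass: Accept terms gives 11, Reject terms gives 3. Proposed Accept terms is best. ✓
The founder (project quality excellent), facing Pass: Accept terms gives -1, Reject terms gives 0. Proposed Reject terms is best. ✓

No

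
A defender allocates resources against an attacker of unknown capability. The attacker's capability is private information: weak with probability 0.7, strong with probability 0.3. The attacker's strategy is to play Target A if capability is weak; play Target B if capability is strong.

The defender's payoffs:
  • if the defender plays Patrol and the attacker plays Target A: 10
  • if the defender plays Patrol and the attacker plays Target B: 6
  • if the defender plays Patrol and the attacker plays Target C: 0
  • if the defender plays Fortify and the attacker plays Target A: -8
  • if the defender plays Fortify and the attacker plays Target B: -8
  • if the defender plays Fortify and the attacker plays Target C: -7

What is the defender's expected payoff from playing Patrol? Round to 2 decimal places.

8.80

Take the expectation over the attacker's capability, weighting each type's action by its prior probability.
E[Patrol] = 0.7·10 + 0.3·6 = 7 + 1.8 = 8.8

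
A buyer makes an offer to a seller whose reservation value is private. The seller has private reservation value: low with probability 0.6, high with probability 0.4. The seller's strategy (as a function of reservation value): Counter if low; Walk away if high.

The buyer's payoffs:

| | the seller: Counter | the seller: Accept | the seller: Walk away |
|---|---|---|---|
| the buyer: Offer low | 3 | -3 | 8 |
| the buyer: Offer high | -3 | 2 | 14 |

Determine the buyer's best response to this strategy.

Offer low

Compute the buyer's expected payoff for each action, taking the expectation over the seller's type.
E[Offer low] = 0.6·(3) + 0.4·(8) = 5
E[Offer high] = 0.6·(-3) + 0.4·(14) = 3.8
Best response: Offer low (5 is the largest).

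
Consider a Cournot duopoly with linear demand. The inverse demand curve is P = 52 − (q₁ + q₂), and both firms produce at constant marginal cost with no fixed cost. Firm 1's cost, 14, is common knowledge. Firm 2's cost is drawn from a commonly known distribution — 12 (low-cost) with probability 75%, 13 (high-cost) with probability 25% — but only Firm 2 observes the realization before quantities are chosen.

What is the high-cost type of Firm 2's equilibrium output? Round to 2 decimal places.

13.46

Type-c best response for Firm 2: q₂(c) = (52 − c)/2 − q₁/2.
Firm 1 maximizes expected profit; its first-order condition is 52 − 2q₁ − E[q₂] − 14 = 0.
Substituting E[q₂] and solving: E[c₂] = 12.25, so q₁ = (52 − 2·14 + 12.25)/3 = 12.0833.
q₂(high-cost) = (52 − 13 − 12.0833)/2 = 13.4583.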